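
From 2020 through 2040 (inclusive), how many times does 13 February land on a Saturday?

Day of week of February 13 in each year:
2020: Thu, 2021: Sat ✓, 2022: Sun, 2023: Mon, 2024: Tue, 2025: Thu, 2026: Fri, 2027: Sat ✓, 2028: Sun, 2029: Tue, 2030: Wed, 2031: Thu, 2032: Fri, 2033: Sun, 2034: Mon, 2035: Tue, 2036: Wed, 2037: Fri, 2038: Sat ✓, 2039: Sun, 2040: Mon
Saturdays: 2021, 2027, 2038.

3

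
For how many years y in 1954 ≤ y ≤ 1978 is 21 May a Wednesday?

3

Day of week of May 21 in each year:
1954: Fri, 1955: Sat, 1956: Mon, 1957: Tue, 1958: Wed ✓, 1959: Thu, 1960: Sat, 1961: Sun, 1962: Mon, 1963: Tue, 1964: Thu, 1965: Fri, 1966: Sat, 1967: Sun, 1968: Tue, 1969: Wed ✓, 1970: Thu, 1971: Fri, 1972: Sun, 1973: Mon, 1974: Tue, 1975: Wed ✓, 1976: Fri, 1977: Sat, 1978: Sun
Wednesdays: 1958, 1969, 1975.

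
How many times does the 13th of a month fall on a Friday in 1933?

2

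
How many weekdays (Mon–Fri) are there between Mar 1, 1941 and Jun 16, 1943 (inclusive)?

598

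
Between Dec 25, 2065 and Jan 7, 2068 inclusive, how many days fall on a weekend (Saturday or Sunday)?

Dec 25, 2065 is a Friday.
The range spans 744 days (inclusive of both endpoints).
744 = 7 × 106 + 2, so there are 106 full weeks plus 2 extra days.
Each full week contributes 2 weekend days (Sat, Sun): 106 × 2 = 212.
The 2 extra days are Friday, Saturday — 1 of them qualifies.
Total: 212 + 1 = 213.

213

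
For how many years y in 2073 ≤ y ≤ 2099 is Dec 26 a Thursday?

Day of week of December 26 in each year:
2073: Tue, 2074: Wed, 2075: Thu ✓, 2076: Sat, 2077: Sun, 2078: Mon, 2079: Tue, 2080: Thu ✓, 2081: Fri, 2082: Sat, 2083: Sun, 2084: Tue, 2085: Wed, 2086: Thu ✓, 2087: Fri, 2088: Sun, 2089: Mon, 2090: Tue, 2091: Wed, 2092: Fri, 2093: Sat, 2094: Sun, 2095: Mon, 2096: Wed, 2097: Thu ✓, 2098: Fri, 2099: Sat
Thursdays: 2075, 2080, 2086, 2097.

4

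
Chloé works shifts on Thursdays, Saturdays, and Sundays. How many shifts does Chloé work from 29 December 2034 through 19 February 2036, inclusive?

179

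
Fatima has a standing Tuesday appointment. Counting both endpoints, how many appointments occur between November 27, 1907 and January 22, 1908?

8

November 27, 1907 is a Wednesday.
The range spans 57 days (inclusive of both endpoints).
57 = 7 × 8 + 1, so there are 8 full weeks plus 1 extra day.
Each full week contributes one Tuesday: 8 so far.
The 1 extra day is Wednesday — none qualify.
Total: 8 + 0 = 8.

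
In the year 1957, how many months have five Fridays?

A month has five Fridays exactly when Friday falls within its first (length − 28) days.
Jan: 31 days, starts Tue → 5 of Tue, Wed, Thu
Feb: 28 days, starts Fri → 5 of (none)
Mar: 31 days, starts Fri → 5 of Fri, Sat, Sun ✓
Apr: 30 days, starts Mon → 5 of Mon, Tue
May: 31 days, starts Wed → 5 of Wed, Thu, Fri ✓
Jun: 30 days, starts Sat → 5 of Sat, Sun
Jul: 31 days, starts Mon → 5 of Mon, Tue, Wed
Aug: 31 days, starts Thu → 5 of Thu, Fri, Sat ✓
Sep: 30 days, starts Sun → 5 of Sun, Mon
Oct: 31 days, starts Tue → 5 of Tue, Wed, Thu
Nov: 30 days, starts Fri → 5 of Fri, Sat ✓
Dec: 31 days, starts Sun → 5 of Sun, Mon, Tue
Months with five Fridays: Mar, May, Aug, Nov.

4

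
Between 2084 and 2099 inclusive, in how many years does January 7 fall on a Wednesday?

3

Day of week of January 7 in each year:
2084: Fri, 2085: Sun, 2086: Mon, 2087: Tue, 2088: Wed ✓, 2089: Fri, 2090: Sat, 2091: Sun, 2092: Mon, 2093: Wed ✓, 2094: Thu, 2095: Fri, 2096: Sat, 2097: Mon, 2098: Tue, 2099: Wed ✓
Wednesdays: 2088, 2093, 2099.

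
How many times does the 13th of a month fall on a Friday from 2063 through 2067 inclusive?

8

Friday-the-13ths by year:
2063: Apr, Jul
2064: Jun
2065: Feb, Mar, Nov
2066: Aug
2067: May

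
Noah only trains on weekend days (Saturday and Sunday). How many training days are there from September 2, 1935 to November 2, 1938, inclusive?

September 2, 1935 is a Monday.
That's 1158 days from start to end, counting both.
1158 = 7 × 165 + 3, so there are 165 full weeks plus 3 extra days.
Each full week contributes 2 weekend days (Sat, Sun): 165 × 2 = 330.
The 3 extra days are Mon, Tue, Wed — none qualify.
Total: 330 + 0 = 330.

330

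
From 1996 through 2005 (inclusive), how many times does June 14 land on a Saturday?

Day of week of June 14 in each year:
1996: Fri, 1997: Sat ✓, 1998: Sun, 1999: Mon, 2000: Wed, 2001: Thu, 2002: Fri, 2003: Sat ✓, 2004: Mon, 2005: Tue
Saturdays: 1997, 2003.

2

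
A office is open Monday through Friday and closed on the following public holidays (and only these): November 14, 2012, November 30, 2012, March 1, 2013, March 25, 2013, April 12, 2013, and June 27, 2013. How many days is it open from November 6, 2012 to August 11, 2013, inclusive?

November 6, 2012 is a Tuesday.
The range spans 279 days (inclusive of both endpoints).
279 = 7 × 39 + 6, so there are 39 full weeks plus 6 extra days.
Each full week contributes 5 weekdays (Mon–Fri): 39 × 5 = 195.
The 6 extra days are Tue, Wed, Thu, Fri, Sat, Sun — 4 of them qualify.
Total: 195 + 4 = 199.
Holidays: November 14, 2012 (Wed); November 30, 2012 (Fri); March 1, 2013 (Fri); March 25, 2013 (Mon); April 12, 2013 (Fri); June 27, 2013 (Thu).
All 6 holidays fall on weekdays, so subtract 6.
Business days: 199 − 6 = 193.

193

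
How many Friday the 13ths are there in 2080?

2

The 13th falls on a Friday when the month's 13th has weekday Fri.
Jan 13 is Sat; Feb 13 is Tue; Mar 13 is Wed; Apr 13 is Sat; May 13 is Mon; Jun 13 is Thu; Jul 13 is Sat; Aug 13 is Tue; Sep 13 is Fri ✓; Oct 13 is Sun; Nov 13 is Wed; Dec 13 is Fri ✓.
Friday the 13ths: Sep, Dec.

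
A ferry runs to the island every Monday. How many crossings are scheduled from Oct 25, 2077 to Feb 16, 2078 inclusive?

Oct 25, 2077 is a Monday.
That's 115 days from start to end, counting both.
115 = 7 × 16 + 3, so there are 16 full weeks plus 3 extra days.
Each full week contributes one Monday: 16 so far.
The 3 extra days are Monday, Tuesday, Wednesday — 1 of them qualifies.
Total: 16 + 1 = 17.

17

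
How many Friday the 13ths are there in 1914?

The 13th falls on a Friday when the month's 13th has weekday Fri.
Jan 13 is Tue; Feb 13 is Fri ✓; Mar 13 is Fri ✓; Apr 13 is Mon; May 13 is Wed; Jun 13 is Sat; Jul 13 is Mon; Aug 13 is Thu; Sep 13 is Sun; Oct 13 is Tue; Nov 13 is Fri ✓; Dec 13 is Sun.
Friday the 13ths: Feb, Mar, Nov.

3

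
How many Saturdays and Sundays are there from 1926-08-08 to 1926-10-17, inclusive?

21

1926-08-08 is a Sunday.
The range spans 71 days (inclusive of both endpoints).
71 = 7 × 10 + 1, so there are 10 full weeks plus 1 extra day.
Each full week contributes 2 weekend days (Sat, Sun): 10 × 2 = 20.
The 1 extra day is Sunday — 1 of them qualifies.
Total: 20 + 1 = 21.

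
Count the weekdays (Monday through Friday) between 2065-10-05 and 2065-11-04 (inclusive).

23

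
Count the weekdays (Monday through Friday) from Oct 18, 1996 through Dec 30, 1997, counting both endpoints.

Oct 18, 1996 is a Friday.
From Oct 18, 1996 to Dec 30, 1997 is 439 days inclusive.
439 = 7 × 62 + 5, so there are 62 full weeks plus 5 extra days.
Each full week contributes 5 weekdays (Mon–Fri): 62 × 5 = 310.
The 5 extra days are Fri, Sat, Sun, Mon, Tue — 3 of them qualify.
Total: 310 + 3 = 313.

313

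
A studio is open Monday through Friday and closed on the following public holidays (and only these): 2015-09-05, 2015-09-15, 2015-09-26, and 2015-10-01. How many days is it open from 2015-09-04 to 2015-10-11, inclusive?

2015-09-04 is a Friday.
The range spans 38 days (inclusive of both endpoints).
38 = 7 × 5 + 3, so there are 5 full weeks plus 3 extra days.
Each full week contributes 5 weekdays (Mon–Fri): 5 × 5 = 25.
The 3 extra days are Fri, Sat, Sun — 1 of them qualifies.
Total: 25 + 1 = 26.
Holidays: 2015-09-05 (Sat); 2015-09-15 (Tue); 2015-09-26 (Sat); 2015-10-01 (Thu).
2 of the 4 holidays fall on weekdays; the rest are weekends and were already excluded.
Business days: 26 − 2 = 24.

24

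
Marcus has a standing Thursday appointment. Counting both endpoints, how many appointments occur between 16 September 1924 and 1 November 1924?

16 September 1924 is a Tuesday.
From 16 September 1924 to 1 November 1924 is 47 days inclusive.
47 = 7 × 6 + 5, so there are 6 full weeks plus 5 extra days.
Each full week contributes one Thursday: 6 so far.
The 5 extra days are Tue, Wed, Thu, Fri, Sat — 1 of them qualifies.
Total: 6 + 1 = 7.

7 Thursdays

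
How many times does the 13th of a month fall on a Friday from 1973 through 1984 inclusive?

21

Friday-the-13ths by year:
1973: Apr, Jul
1974: Sep, Dec
1975: Jun
1976: Feb, Aug
1977: May
1978: Jan, Oct
1979: Apr, Jul
1980: Jun
1981: Feb, Mar, Nov
1982: Aug
1983: May
1984: Jan, Apr, Jul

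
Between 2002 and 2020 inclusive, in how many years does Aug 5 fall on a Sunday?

Day of week of August 5 in each year:
2002: Mon, 2003: Tue, 2004: Thu, 2005: Fri, 2006: Sat, 2007: Sun ✓, 2008: Tue, 2009: Wed, 2010: Thu, 2011: Fri, 2012: Sun ✓, 2013: Mon, 2014: Tue, 2015: Wed, 2016: Fri, 2017: Sat, 2018: Sun ✓, 2019: Mon, 2020: Wed
Sundays: 2007, 2012, 2018.

3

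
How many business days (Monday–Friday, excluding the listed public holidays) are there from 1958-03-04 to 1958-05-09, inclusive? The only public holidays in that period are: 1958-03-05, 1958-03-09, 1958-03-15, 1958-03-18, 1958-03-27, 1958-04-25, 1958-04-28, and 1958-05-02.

43 business days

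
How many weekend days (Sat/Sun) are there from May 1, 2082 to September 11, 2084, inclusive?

May 1, 2082 is a Friday.
The range spans 865 days (inclusive of both endpoints).
865 = 7 × 123 + 4, so there are 123 full weeks plus 4 extra days.
Each full week contributes 2 weekend days (Sat, Sun): 123 × 2 = 246.
The 4 extra days are Friday, Saturday, Sunday, Monday — 2 of them qualify.
Total: 246 + 2 = 248.

248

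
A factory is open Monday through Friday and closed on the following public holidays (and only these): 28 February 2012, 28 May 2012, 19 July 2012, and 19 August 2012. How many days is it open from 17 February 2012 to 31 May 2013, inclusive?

333 working days

17 February 2012 is a Friday.
The range spans 470 days (inclusive of both endpoints).
470 = 7 × 67 + 1, so there are 67 full weeks plus 1 extra day.
Each full week contributes 5 weekdays (Mon–Fri): 67 × 5 = 335.
The 1 extra day is Fri — 1 of them qualifies.
Total: 335 + 1 = 336.
Holidays: 28 February 2012 (Tue); 28 May 2012 (Mon); 19 July 2012 (Thu); 19 August 2012 (Sun).
3 of the 4 holidays fall on weekdays; the rest are weekends and were already excluded.
Business days: 336 − 3 = 333.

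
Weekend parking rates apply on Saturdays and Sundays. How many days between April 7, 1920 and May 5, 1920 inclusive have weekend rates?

8

April 7, 1920 is a Wednesday.
The range spans 29 days (inclusive of both endpoints).
29 = 7 × 4 + 1, so there are 4 full weeks plus 1 extra day.
Each full week contributes 2 weekend days (Sat, Sun): 4 × 2 = 8.
The 1 extra day is Wed — none qualify.
Total: 8 + 0 = 8.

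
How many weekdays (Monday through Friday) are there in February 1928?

21 weekdays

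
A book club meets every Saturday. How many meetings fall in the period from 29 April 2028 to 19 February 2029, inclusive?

43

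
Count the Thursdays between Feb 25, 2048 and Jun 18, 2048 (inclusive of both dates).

17

Feb 25, 2048 is a Tuesday.
The range spans 115 days (inclusive of both endpoints).
115 = 7 × 16 + 3, so there are 16 full weeks plus 3 extra days.
Each full week contributes one Thursday: 16 so far.
The 3 extra days are Tue, Wed, Thu — 1 of them qualifies.
Total: 16 + 1 = 17.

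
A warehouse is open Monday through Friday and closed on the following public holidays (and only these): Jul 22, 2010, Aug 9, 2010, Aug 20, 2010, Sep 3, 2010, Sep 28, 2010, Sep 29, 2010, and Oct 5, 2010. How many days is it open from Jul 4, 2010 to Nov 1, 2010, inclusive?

Jul 4, 2010 is a Sunday.
From Jul 4, 2010 to Nov 1, 2010 is 121 days inclusive.
121 = 7 × 17 + 2, so there are 17 full weeks plus 2 extra days.
Each full week contributes 5 weekdays (Mon–Fri): 17 × 5 = 85.
The 2 extra days are Sun, Mon — 1 of them qualifies.
Total: 85 + 1 = 86.
Holidays: Jul 22, 2010 (Thu); Aug 9, 2010 (Mon); Aug 20, 2010 (Fri); Sep 3, 2010 (Fri); Sep 28, 2010 (Tue); Sep 29, 2010 (Wed); Oct 5, 2010 (Tue).
All 7 holidays fall on weekdays, so subtract 7.
Business days: 86 − 7 = 79.

79 business days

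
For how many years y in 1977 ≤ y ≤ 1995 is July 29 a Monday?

Day of week of July 29 in each year:
1977: Fri, 1978: Sat, 1979: Sun, 1980: Tue, 1981: Wed, 1982: Thu, 1983: Fri, 1984: Sun, 1985: Mon ✓, 1986: Tue, 1987: Wed, 1988: Fri, 1989: Sat, 1990: Sun, 1991: Mon ✓, 1992: Wed, 1993: Thu, 1994: Fri, 1995: Sat
Mondays: 1985, 1991.

2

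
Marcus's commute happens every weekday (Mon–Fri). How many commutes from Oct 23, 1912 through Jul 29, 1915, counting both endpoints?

722

Oct 23, 1912 is a Wednesday.
From Oct 23, 1912 to Jul 29, 1915 is 1010 days inclusive.
1010 = 7 × 144 + 2, so there are 144 full weeks plus 2 extra days.
Each full week contributes 5 weekdays (Mon–Fri): 144 × 5 = 720.
The 2 extra days are Wednesday, Thursday — 2 of them qualify.
Total: 720 + 2 = 722.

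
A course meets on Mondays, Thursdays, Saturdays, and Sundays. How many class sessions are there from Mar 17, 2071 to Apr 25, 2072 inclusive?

232

Mar 17, 2071 is a Tuesday.
From Mar 17, 2071 to Apr 25, 2072 is 406 days inclusive.
406 = 7 × 58, so the span is exactly 58 full weeks.
Each full week contributes 4 days from the set (Mon, Thu, Sat, Sun): 58 × 4 = 232.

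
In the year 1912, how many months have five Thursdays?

A month has five Thursdays exactly when Thursday falls within its first (length − 28) days.
Jan: 31 days, starts Mon → 5 of Mon, Tue, Wed
Feb: 29 days, starts Thu → 5 of Thu ✓
Mar: 31 days, starts Fri → 5 of Fri, Sat, Sun
Apr: 30 days, starts Mon → 5 of Mon, Tue
May: 31 days, starts Wed → 5 of Wed, Thu, Fri ✓
Jun: 30 days, starts Sat → 5 of Sat, Sun
Jul: 31 days, starts Mon → 5 of Mon, Tue, Wed
Aug: 31 days, starts Thu → 5 of Thu, Fri, Sat ✓
Sep: 30 days, starts Sun → 5 of Sun, Mon
Oct: 31 days, starts Tue → 5 of Tue, Wed, Thu ✓
Nov: 30 days, starts Fri → 5 of Fri, Sat
Dec: 31 days, starts Sun → 5 of Sun, Mon, Tue
Months with five Thursdays: Feb, May, Aug, Oct.

4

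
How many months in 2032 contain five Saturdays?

A month has five Saturdays exactly when Saturday falls within its first (length − 28) days.
Jan: 31 days, starts Thu → 5 of Thu, Fri, Sat ✓
Feb: 29 days, starts Sun → 5 of Sun
Mar: 31 days, starts Mon → 5 of Mon, Tue, Wed
Apr: 30 days, starts Thu → 5 of Thu, Fri
May: 31 days, starts Sat → 5 of Sat, Sun, Mon ✓
Jun: 30 days, starts Tue → 5 of Tue, Wed
Jul: 31 days, starts Thu → 5 of Thu, Fri, Sat ✓
Aug: 31 days, starts Sun → 5 of Sun, Mon, Tue
Sep: 30 days, starts Wed → 5 of Wed, Thu
Oct: 31 days, starts Fri → 5 of Fri, Sat, Sun ✓
Nov: 30 days, starts Mon → 5 of Mon, Tue
Dec: 31 days, starts Wed → 5 of Wed, Thu, Fri
Months with five Saturdays: Jan, May, Jul, Oct.

4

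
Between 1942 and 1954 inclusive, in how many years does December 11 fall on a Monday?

Day of week of December 11 in each year:
1942: Fri, 1943: Sat, 1944: Mon ✓, 1945: Tue, 1946: Wed, 1947: Thu, 1948: Sat, 1949: Sun, 1950: Mon ✓, 1951: Tue, 1952: Thu, 1953: Fri, 1954: Sat
Mondays: 1944, 1950.

2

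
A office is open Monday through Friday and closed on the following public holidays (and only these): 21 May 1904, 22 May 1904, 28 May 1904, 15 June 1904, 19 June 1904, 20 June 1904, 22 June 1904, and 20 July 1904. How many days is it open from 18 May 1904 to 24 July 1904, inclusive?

18 May 1904 is a Wednesday.
The range spans 68 days (inclusive of both endpoints).
68 = 7 × 9 + 5, so there are 9 full weeks plus 5 extra days.
Each full week contributes 5 weekdays (Mon–Fri): 9 × 5 = 45.
The 5 extra days are Wednesday, Thursday, Friday, Saturday, Sunday — 3 of them qualify.
Total: 45 + 3 = 48.
Holidays: 21 May 1904 (Sat); 22 May 1904 (Sun); 28 May 1904 (Sat); 15 June 1904 (Wed); 19 June 1904 (Sun); 20 June 1904 (Mon); 22 June 1904 (Wed); 20 July 1904 (Wed).
4 of the 8 holidays fall on weekdays; the rest are weekends and were already excluded.
Business days: 48 − 4 = 44.

44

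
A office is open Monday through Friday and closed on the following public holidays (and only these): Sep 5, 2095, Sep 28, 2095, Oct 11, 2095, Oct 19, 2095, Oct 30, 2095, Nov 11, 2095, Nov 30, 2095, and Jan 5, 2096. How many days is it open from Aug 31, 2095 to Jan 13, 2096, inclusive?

91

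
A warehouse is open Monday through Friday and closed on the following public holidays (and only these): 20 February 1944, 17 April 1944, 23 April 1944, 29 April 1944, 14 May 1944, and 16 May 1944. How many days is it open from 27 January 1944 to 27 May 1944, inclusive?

27 January 1944 is a Thursday.
That's 122 days from start to end, counting both.
122 = 7 × 17 + 3, so there are 17 full weeks plus 3 extra days.
Each full week contributes 5 weekdays (Mon–Fri): 17 × 5 = 85.
The 3 extra days are Thursday, Friday, Saturday — 2 of them qualify.
Total: 85 + 2 = 87.
Holidays: 20 February 1944 (Sun); 17 April 1944 (Mon); 23 April 1944 (Sun); 29 April 1944 (Sat); 14 May 1944 (Sun); 16 May 1944 (Tue).
2 of the 6 holidays fall on weekdays; the rest are weekends and were already excluded.
Business days: 87 − 2 = 85.

85 working days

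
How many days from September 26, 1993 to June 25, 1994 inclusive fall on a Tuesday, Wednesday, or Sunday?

September 26, 1993 is a Sunday.
The range spans 273 days (inclusive of both endpoints).
273 = 7 × 39, so the span is exactly 39 full weeks.
Each full week contributes 3 days from the set (Tue, Wed, Sun): 39 × 3 = 117.

117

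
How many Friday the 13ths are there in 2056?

The 13th falls on a Friday when the month's 13th has weekday Fri.
Jan 13 is Thu; Feb 13 is Sun; Mar 13 is Mon; Apr 13 is Thu; May 13 is Sat; Jun 13 is Tue; Jul 13 is Thu; Aug 13 is Sun; Sep 13 is Wed; Oct 13 is Fri ✓; Nov 13 is Mon; Dec 13 is Wed.
Friday the 13ths: Oct.

1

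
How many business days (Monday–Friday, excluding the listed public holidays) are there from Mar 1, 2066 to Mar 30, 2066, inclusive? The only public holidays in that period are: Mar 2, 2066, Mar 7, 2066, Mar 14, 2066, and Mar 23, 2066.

20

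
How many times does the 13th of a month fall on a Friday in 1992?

The 13th falls on a Friday when the month's 13th has weekday Fri.
Jan 13 is Mon; Feb 13 is Thu; Mar 13 is Fri ✓; Apr 13 is Mon; May 13 is Wed; Jun 13 is Sat; Jul 13 is Mon; Aug 13 is Thu; Sep 13 is Sun; Oct 13 is Tue; Nov 13 is Fri ✓; Dec 13 is Sun.
Friday the 13ths: Mar, Nov.

2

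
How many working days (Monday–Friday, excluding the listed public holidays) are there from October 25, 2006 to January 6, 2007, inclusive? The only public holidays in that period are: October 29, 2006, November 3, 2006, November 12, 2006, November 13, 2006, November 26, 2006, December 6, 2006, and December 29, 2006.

October 25, 2006 is a Wednesday.
The range spans 74 days (inclusive of both endpoints).
74 = 7 × 10 + 4, so there are 10 full weeks plus 4 extra days.
Each full week contributes 5 weekdays (Mon–Fri): 10 × 5 = 50.
The 4 extra days are Wed, Thu, Fri, Sat — 3 of them qualify.
Total: 50 + 3 = 53.
Holidays: October 29, 2006 (Sun); November 3, 2006 (Fri); November 12, 2006 (Sun); November 13, 2006 (Mon); November 26, 2006 (Sun); December 6, 2006 (Wed); December 29, 2006 (Fri).
4 of the 7 holidays fall on weekdays; the rest are weekends and were already excluded.
Business days: 53 − 4 = 49.

49 working days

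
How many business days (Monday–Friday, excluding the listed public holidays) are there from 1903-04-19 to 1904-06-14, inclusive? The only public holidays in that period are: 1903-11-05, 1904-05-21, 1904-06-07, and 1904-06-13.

299

1903-04-19 is a Sunday.
That's 423 days from start to end, counting both.
423 = 7 × 60 + 3, so there are 60 full weeks plus 3 extra days.
Each full week contributes 5 weekdays (Mon–Fri): 60 × 5 = 300.
The 3 extra days are Sunday, Monday, Tuesday — 2 of them qualify.
Total: 300 + 2 = 302.
Holidays: 1903-11-05 (Thu); 1904-05-21 (Sat); 1904-06-07 (Tue); 1904-06-13 (Mon).
3 of the 4 holidays fall on weekdays; the rest are weekends and were already excluded.
Business days: 302 − 3 = 299.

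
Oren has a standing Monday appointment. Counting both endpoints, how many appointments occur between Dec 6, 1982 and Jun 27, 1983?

30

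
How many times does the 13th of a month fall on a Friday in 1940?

2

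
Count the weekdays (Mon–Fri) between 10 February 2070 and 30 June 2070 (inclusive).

101

10 February 2070 is a Monday.
That's 141 days from start to end, counting both.
141 = 7 × 20 + 1, so there are 20 full weeks plus 1 extra day.
Each full week contributes 5 weekdays (Mon–Fri): 20 × 5 = 100.
The 1 extra day is Monday — 1 of them qualifies.
Total: 100 + 1 = 101.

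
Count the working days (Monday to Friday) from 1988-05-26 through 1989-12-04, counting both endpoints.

398 weekdays

1988-05-26 is a Thursday.
That's 558 days from start to end, counting both.
558 = 7 × 79 + 5, so there are 79 full weeks plus 5 extra days.
Each full week contributes 5 weekdays (Mon–Fri): 79 × 5 = 395.
The 5 extra days are Thu, Fri, Sat, Sun, Mon — 3 of them qualify.
Total: 395 + 3 = 398.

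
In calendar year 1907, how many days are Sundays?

Jan 1, 1907 is a Tuesday.
That's 365 days from start to end, counting both.
365 = 7 × 52 + 1, so there are 52 full weeks plus 1 extra day.
Each full week contributes one Sunday: 52 so far.
The 1 extra day is Tuesday — none qualify.
Total: 52 + 0 = 52.

52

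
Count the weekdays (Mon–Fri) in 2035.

261

Jan 1, 2035 is a Monday.
The range spans 365 days (inclusive of both endpoints).
365 = 7 × 52 + 1, so there are 52 full weeks plus 1 extra day.
Each full week contributes 5 weekdays (Mon–Fri): 52 × 5 = 260.
The 1 extra day is Mon — 1 of them qualifies.
Total: 260 + 1 = 261.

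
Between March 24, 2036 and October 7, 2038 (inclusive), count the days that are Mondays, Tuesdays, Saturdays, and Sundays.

March 24, 2036 is a Monday.
The range spans 928 days (inclusive of both endpoints).
928 = 7 × 132 + 4, so there are 132 full weeks plus 4 extra days.
Each full week contributes 4 days from the set (Mon, Tue, Sat, Sun): 132 × 4 = 528.
The 4 extra days are Mon, Tue, Wed, Thu — 2 of them qualify.
Total: 528 + 2 = 530.

530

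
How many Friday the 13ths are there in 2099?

3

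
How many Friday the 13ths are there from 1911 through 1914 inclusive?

8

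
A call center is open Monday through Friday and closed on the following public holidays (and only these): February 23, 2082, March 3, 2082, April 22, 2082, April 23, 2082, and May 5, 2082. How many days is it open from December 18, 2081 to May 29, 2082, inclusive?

112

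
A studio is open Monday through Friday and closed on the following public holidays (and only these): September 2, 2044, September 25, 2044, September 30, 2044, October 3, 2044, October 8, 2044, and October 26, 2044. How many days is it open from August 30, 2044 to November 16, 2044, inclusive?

August 30, 2044 is a Tuesday.
The range spans 79 days (inclusive of both endpoints).
79 = 7 × 11 + 2, so there are 11 full weeks plus 2 extra days.
Each full week contributes 5 weekdays (Mon–Fri): 11 × 5 = 55.
The 2 extra days are Tue, Wed — 2 of them qualify.
Total: 55 + 2 = 57.
Holidays: September 2, 2044 (Fri); September 25, 2044 (Sun); September 30, 2044 (Fri); October 3, 2044 (Mon); October 8, 2044 (Sat); October 26, 2044 (Wed).
4 of the 6 holidays fall on weekdays; the rest are weekends and were already excluded.
Business days: 57 − 4 = 53.

53 working days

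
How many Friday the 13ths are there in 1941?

The 13th falls on a Friday when the month's 13th has weekday Fri.
Jan 13 is Mon; Feb 13 is Thu; Mar 13 is Thu; Apr 13 is Sun; May 13 is Tue; Jun 13 is Fri ✓; Jul 13 is Sun; Aug 13 is Wed; Sep 13 is Sat; Oct 13 is Mon; Nov 13 is Thu; Dec 13 is Sat.
Friday the 13ths: Jun.

1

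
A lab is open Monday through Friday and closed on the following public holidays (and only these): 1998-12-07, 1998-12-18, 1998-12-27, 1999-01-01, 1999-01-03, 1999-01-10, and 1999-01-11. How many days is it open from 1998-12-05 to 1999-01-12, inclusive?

23 business days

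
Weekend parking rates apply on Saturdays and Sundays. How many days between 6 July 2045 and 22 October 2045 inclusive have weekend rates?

6 July 2045 is a Thursday.
That's 109 days from start to end, counting both.
109 = 7 × 15 + 4, so there are 15 full weeks plus 4 extra days.
Each full week contributes 2 weekend days (Sat, Sun): 15 × 2 = 30.
The 4 extra days are Thu, Fri, Sat, Sun — 2 of them qualify.
Total: 30 + 2 = 32.

32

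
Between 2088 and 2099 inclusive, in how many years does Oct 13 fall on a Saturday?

2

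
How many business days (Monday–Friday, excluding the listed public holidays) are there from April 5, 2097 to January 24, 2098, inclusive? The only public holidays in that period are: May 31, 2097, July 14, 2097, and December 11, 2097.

April 5, 2097 is a Friday.
The range spans 295 days (inclusive of both endpoints).
295 = 7 × 42 + 1, so there are 42 full weeks plus 1 extra day.
Each full week contributes 5 weekdays (Mon–Fri): 42 × 5 = 210.
The 1 extra day is Fri — 1 of them qualifies.
Total: 210 + 1 = 211.
Holidays: May 31, 2097 (Fri); July 14, 2097 (Sun); December 11, 2097 (Wed).
2 of the 3 holidays fall on weekdays; the rest are weekends and were already excluded.
Business days: 211 − 2 = 209.

209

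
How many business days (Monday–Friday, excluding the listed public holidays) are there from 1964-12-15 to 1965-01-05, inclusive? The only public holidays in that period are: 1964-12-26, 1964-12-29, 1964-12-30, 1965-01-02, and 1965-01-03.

14 business days

1964-12-15 is a Tuesday.
That's 22 days from start to end, counting both.
22 = 7 × 3 + 1, so there are 3 full weeks plus 1 extra day.
Each full week contributes 5 weekdays (Mon–Fri): 3 × 5 = 15.
The 1 extra day is Tue — 1 of them qualifies.
Total: 15 + 1 = 16.
Holidays: 1964-12-26 (Sat); 1964-12-29 (Tue); 1964-12-30 (Wed); 1965-01-02 (Sat); 1965-01-03 (Sun).
2 of the 5 holidays fall on weekdays; the rest are weekends and were already excluded.
Business days: 16 − 2 = 14.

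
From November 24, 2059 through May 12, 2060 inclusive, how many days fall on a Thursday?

24

November 24, 2059 is a Monday.
From November 24, 2059 to May 12, 2060 is 171 days inclusive.
171 = 7 × 24 + 3, so there are 24 full weeks plus 3 extra days.
Each full week contributes one Thursday: 24 so far.
The 3 extra days are Monday, Tuesday, Wednesday — none qualify.
Total: 24 + 0 = 24.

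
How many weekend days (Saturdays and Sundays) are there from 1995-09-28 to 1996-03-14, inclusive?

1995-09-28 is a Thursday.
The range spans 169 days (inclusive of both endpoints).
169 = 7 × 24 + 1, so there are 24 full weeks plus 1 extra day.
Each full week contributes 2 weekend days (Sat, Sun): 24 × 2 = 48.
The 1 extra day is Thursday — none qualify.
Total: 48 + 0 = 48.

48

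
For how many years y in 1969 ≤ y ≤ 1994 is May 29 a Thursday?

4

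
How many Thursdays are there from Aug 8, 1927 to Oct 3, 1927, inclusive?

8 Thursdays

Aug 8, 1927 is a Monday.
From Aug 8, 1927 to Oct 3, 1927 is 57 days inclusive.
57 = 7 × 8 + 1, so there are 8 full weeks plus 1 extra day.
Each full week contributes one Thursday: 8 so far.
The 1 extra day is Monday — none qualify.
Total: 8 + 0 = 8.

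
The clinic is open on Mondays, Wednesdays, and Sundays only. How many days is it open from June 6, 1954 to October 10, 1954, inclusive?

June 6, 1954 is a Sunday.
The range spans 127 days (inclusive of both endpoints).
127 = 7 × 18 + 1, so there are 18 full weeks plus 1 extra day.
Each full week contributes 3 days from the set (Mon, Wed, Sun): 18 × 3 = 54.
The 1 extra day is Sunday — 1 of them qualifies.
Total: 54 + 1 = 55.

55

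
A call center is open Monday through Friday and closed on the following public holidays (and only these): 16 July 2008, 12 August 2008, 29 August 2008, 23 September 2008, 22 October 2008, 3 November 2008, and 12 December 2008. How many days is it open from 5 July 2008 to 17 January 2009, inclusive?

133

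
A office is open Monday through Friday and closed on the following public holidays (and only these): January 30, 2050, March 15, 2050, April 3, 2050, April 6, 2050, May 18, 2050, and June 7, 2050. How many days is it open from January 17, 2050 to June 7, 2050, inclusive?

January 17, 2050 is a Monday.
The range spans 142 days (inclusive of both endpoints).
142 = 7 × 20 + 2, so there are 20 full weeks plus 2 extra days.
Each full week contributes 5 weekdays (Mon–Fri): 20 × 5 = 100.
The 2 extra days are Mon, Tue — 2 of them qualify.
Total: 100 + 2 = 102.
Holidays: January 30, 2050 (Sun); March 15, 2050 (Tue); April 3, 2050 (Sun); April 6, 2050 (Wed); May 18, 2050 (Wed); June 7, 2050 (Tue).
4 of the 6 holidays fall on weekdays; the rest are weekends and were already excluded.
Business days: 102 − 4 = 98.

98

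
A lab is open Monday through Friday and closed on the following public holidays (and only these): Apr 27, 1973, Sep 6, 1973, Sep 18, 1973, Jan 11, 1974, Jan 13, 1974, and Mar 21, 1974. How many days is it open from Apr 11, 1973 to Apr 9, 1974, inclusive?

255

Apr 11, 1973 is a Wednesday.
That's 364 days from start to end, counting both.
364 = 7 × 52, so the span is exactly 52 full weeks.
Each full week contributes 5 weekdays (Mon–Fri): 52 × 5 = 260.
Total: 260.
Holidays: Apr 27, 1973 (Fri); Sep 6, 1973 (Thu); Sep 18, 1973 (Tue); Jan 11, 1974 (Fri); Jan 13, 1974 (Sun); Mar 21, 1974 (Thu).
5 of the 6 holidays fall on weekdays; the rest are weekends and were already excluded.
Business days: 260 − 5 = 255.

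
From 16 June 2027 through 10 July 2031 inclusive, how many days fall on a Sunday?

212

16 June 2027 is a Wednesday.
From 16 June 2027 to 10 July 2031 is 1486 days inclusive.
1486 = 7 × 212 + 2, so there are 212 full weeks plus 2 extra days.
Each full week contributes one Sunday: 212 so far.
The 2 extra days are Wed, Thu — none qualify.
Total: 212 + 0 = 212.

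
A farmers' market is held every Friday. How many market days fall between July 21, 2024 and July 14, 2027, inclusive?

155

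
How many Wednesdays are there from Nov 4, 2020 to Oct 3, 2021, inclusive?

Nov 4, 2020 is a Wednesday.
That's 334 days from start to end, counting both.
334 = 7 × 47 + 5, so there are 47 full weeks plus 5 extra days.
Each full week contributes one Wednesday: 47 so far.
The 5 extra days are Wed, Thu, Fri, Sat, Sun — 1 of them qualifies.
Total: 47 + 1 = 48.

48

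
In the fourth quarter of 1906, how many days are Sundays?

October 1, 1906 is a Monday.
The range spans 92 days (inclusive of both endpoints).
92 = 7 × 13 + 1, so there are 13 full weeks plus 1 extra day.
Each full week contributes one Sunday: 13 so far.
The 1 extra day is Mon — none qualify.
Total: 13 + 0 = 13.

13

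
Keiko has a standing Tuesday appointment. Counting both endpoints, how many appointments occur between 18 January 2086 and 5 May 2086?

15 Tuesdays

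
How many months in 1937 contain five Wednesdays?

A month has five Wednesdays exactly when Wednesday falls within its first (length − 28) days.
Jan: 31 days, starts Fri → 5 of Fri, Sat, Sun
Feb: 28 days, starts Mon → 5 of (none)
Mar: 31 days, starts Mon → 5 of Mon, Tue, Wed ✓
Apr: 30 days, starts Thu → 5 of Thu, Fri
May: 31 days, starts Sat → 5 of Sat, Sun, Mon
Jun: 30 days, starts Tue → 5 of Tue, Wed ✓
Jul: 31 days, starts Thu → 5 of Thu, Fri, Sat
Aug: 31 days, starts Sun → 5 of Sun, Mon, Tue
Sep: 30 days, starts Wed → 5 of Wed, Thu ✓
Oct: 31 days, starts Fri → 5 of Fri, Sat, Sun
Nov: 30 days, starts Mon → 5 of Mon, Tue
Dec: 31 days, starts Wed → 5 of Wed, Thu, Fri ✓
Months with five Wednesdays: Mar, Jun, Sep, Dec.

4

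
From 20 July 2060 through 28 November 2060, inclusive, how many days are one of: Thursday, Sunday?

38

20 July 2060 is a Tuesday.
That's 132 days from start to end, counting both.
132 = 7 × 18 + 6, so there are 18 full weeks plus 6 extra days.
Each full week contributes 2 days from the set (Thu, Sun): 18 × 2 = 36.
The 6 extra days are Tue, Wed, Thu, Fri, Sat, Sun — 2 of them qualify.
Total: 36 + 2 = 38.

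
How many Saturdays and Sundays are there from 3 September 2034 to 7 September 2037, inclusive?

3 September 2034 is a Sunday.
From 3 September 2034 to 7 September 2037 is 1101 days inclusive.
1101 = 7 × 157 + 2, so there are 157 full weeks plus 2 extra days.
Each full week contributes 2 weekend days (Sat, Sun): 157 × 2 = 314.
The 2 extra days are Sun, Mon — 1 of them qualifies.
Total: 314 + 1 = 315.

315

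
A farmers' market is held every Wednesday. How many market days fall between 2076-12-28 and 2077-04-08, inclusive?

15

2076-12-28 is a Monday.
That's 102 days from start to end, counting both.
102 = 7 × 14 + 4, so there are 14 full weeks plus 4 extra days.
Each full week contributes one Wednesday: 14 so far.
The 4 extra days are Mon, Tue, Wed, Thu — 1 of them qualifies.
Total: 14 + 1 = 15.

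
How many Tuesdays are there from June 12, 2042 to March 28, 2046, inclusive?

198 Tuesdays

June 12, 2042 is a Thursday.
From June 12, 2042 to March 28, 2046 is 1386 days inclusive.
1386 = 7 × 198, so the span is exactly 198 full weeks.
Each full week contributes one Tuesday: 198 so far.
Total: 198.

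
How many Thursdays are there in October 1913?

5

1 October 1913 is a Wednesday.
From 1 October 1913 to 31 October 1913 is 31 days inclusive.
31 = 7 × 4 + 3, so there are 4 full weeks plus 3 extra days.
Each full week contributes one Thursday: 4 so far.
The 3 extra days are Wed, Thu, Fri — 1 of them qualifies.
Total: 4 + 1 = 5.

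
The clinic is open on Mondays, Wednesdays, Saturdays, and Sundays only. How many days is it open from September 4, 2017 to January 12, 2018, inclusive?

74

September 4, 2017 is a Monday.
That's 131 days from start to end, counting both.
131 = 7 × 18 + 5, so there are 18 full weeks plus 5 extra days.
Each full week contributes 4 days from the set (Mon, Wed, Sat, Sun): 18 × 4 = 72.
The 5 extra days are Monday, Tuesday, Wednesday, Thursday, Friday — 2 of them qualify.
Total: 72 + 2 = 74.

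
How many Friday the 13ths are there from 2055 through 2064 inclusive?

Friday-the-13ths by year:
2055: Aug
2056: Oct
2057: Apr, Jul
2058: Sep, Dec
2059: Jun
2060: Feb, Aug
2061: May
2062: Jan, Oct
2063: Apr, Jul
2064: Jun

15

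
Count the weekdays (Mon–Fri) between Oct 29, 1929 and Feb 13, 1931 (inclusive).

Oct 29, 1929 is a Tuesday.
From Oct 29, 1929 to Feb 13, 1931 is 473 days inclusive.
473 = 7 × 67 + 4, so there are 67 full weeks plus 4 extra days.
Each full week contributes 5 weekdays (Mon–Fri): 67 × 5 = 335.
The 4 extra days are Tue, Wed, Thu, Fri — 4 of them qualify.
Total: 335 + 4 = 339.

339 weekdays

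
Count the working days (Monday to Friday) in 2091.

261

2091-01-01 is a Monday.
The range spans 365 days (inclusive of both endpoints).
365 = 7 × 52 + 1, so there are 52 full weeks plus 1 extra day.
Each full week contributes 5 weekdays (Mon–Fri): 52 × 5 = 260.
The 1 extra day is Mon — 1 of them qualifies.
Total: 260 + 1 = 261.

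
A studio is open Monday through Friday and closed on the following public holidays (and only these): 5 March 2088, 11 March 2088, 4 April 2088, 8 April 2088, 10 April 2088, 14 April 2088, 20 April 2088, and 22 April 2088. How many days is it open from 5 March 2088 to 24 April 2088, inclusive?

5 March 2088 is a Friday.
That's 51 days from start to end, counting both.
51 = 7 × 7 + 2, so there are 7 full weeks plus 2 extra days.
Each full week contributes 5 weekdays (Mon–Fri): 7 × 5 = 35.
The 2 extra days are Friday, Saturday — 1 of them qualifies.
Total: 35 + 1 = 36.
Holidays: 5 March 2088 (Fri); 11 March 2088 (Thu); 4 April 2088 (Sun); 8 April 2088 (Thu); 10 April 2088 (Sat); 14 April 2088 (Wed); 20 April 2088 (Tue); 22 April 2088 (Thu).
6 of the 8 holidays fall on weekdays; the rest are weekends and were already excluded.
Business days: 36 − 6 = 30.

30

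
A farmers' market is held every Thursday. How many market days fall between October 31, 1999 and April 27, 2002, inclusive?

130

October 31, 1999 is a Sunday.
From October 31, 1999 to April 27, 2002 is 910 days inclusive.
910 = 7 × 130, so the span is exactly 130 full weeks.
Each full week contributes one Thursday: 130 so far.
Total: 130.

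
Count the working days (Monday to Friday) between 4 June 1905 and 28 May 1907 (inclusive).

517

4 June 1905 is a Sunday.
From 4 June 1905 to 28 May 1907 is 724 days inclusive.
724 = 7 × 103 + 3, so there are 103 full weeks plus 3 extra days.
Each full week contributes 5 weekdays (Mon–Fri): 103 × 5 = 515.
The 3 extra days are Sun, Mon, Tue — 2 of them qualify.
Total: 515 + 2 = 517.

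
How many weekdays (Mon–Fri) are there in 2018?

1 January 2018 is a Monday.
That's 365 days from start to end, counting both.
365 = 7 × 52 + 1, so there are 52 full weeks plus 1 extra day.
Each full week contributes 5 weekdays (Mon–Fri): 52 × 5 = 260.
The 1 extra day is Monday — 1 of them qualifies.
Total: 260 + 1 = 261.

261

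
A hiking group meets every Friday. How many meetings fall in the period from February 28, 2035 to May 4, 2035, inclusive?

February 28, 2035 is a Wednesday.
The range spans 66 days (inclusive of both endpoints).
66 = 7 × 9 + 3, so there are 9 full weeks plus 3 extra days.
Each full week contributes one Friday: 9 so far.
The 3 extra days are Wednesday, Thursday, Friday — 1 of them qualifies.
Total: 9 + 1 = 10.

10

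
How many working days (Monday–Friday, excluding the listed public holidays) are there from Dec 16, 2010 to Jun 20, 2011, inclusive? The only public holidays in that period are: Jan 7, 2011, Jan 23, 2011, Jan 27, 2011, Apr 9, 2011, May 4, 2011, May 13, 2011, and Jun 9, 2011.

Dec 16, 2010 is a Thursday.
That's 187 days from start to end, counting both.
187 = 7 × 26 + 5, so there are 26 full weeks plus 5 extra days.
Each full week contributes 5 weekdays (Mon–Fri): 26 × 5 = 130.
The 5 extra days are Thursday, Friday, Saturday, Sunday, Monday — 3 of them qualify.
Total: 130 + 3 = 133.
Holidays: Jan 7, 2011 (Fri); Jan 23, 2011 (Sun); Jan 27, 2011 (Thu); Apr 9, 2011 (Sat); May 4, 2011 (Wed); May 13, 2011 (Fri); Jun 9, 2011 (Thu).
5 of the 7 holidays fall on weekdays; the rest are weekends and were already excluded.
Business days: 133 − 5 = 128.

128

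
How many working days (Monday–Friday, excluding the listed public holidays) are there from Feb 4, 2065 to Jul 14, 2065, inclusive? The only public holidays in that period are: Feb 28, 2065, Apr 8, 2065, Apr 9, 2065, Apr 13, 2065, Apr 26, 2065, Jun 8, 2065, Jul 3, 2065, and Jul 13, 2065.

109

Feb 4, 2065 is a Wednesday.
That's 161 days from start to end, counting both.
161 = 7 × 23, so the span is exactly 23 full weeks.
Each full week contributes 5 weekdays (Mon–Fri): 23 × 5 = 115.
Total: 115.
Holidays: Feb 28, 2065 (Sat); Apr 8, 2065 (Wed); Apr 9, 2065 (Thu); Apr 13, 2065 (Mon); Apr 26, 2065 (Sun); Jun 8, 2065 (Mon); Jul 3, 2065 (Fri); Jul 13, 2065 (Mon).
6 of the 8 holidays fall on weekdays; the rest are weekends and were already excluded.
Business days: 115 − 6 = 109.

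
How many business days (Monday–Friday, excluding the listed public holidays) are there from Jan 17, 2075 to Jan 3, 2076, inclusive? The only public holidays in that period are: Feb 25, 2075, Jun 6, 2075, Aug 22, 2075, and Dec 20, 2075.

248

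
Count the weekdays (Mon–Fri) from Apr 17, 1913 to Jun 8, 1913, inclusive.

Apr 17, 1913 is a Thursday.
From Apr 17, 1913 to Jun 8, 1913 is 53 days inclusive.
53 = 7 × 7 + 4, so there are 7 full weeks plus 4 extra days.
Each full week contributes 5 weekdays (Mon–Fri): 7 × 5 = 35.
The 4 extra days are Thu, Fri, Sat, Sun — 2 of them qualify.
Total: 35 + 2 = 37.

37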